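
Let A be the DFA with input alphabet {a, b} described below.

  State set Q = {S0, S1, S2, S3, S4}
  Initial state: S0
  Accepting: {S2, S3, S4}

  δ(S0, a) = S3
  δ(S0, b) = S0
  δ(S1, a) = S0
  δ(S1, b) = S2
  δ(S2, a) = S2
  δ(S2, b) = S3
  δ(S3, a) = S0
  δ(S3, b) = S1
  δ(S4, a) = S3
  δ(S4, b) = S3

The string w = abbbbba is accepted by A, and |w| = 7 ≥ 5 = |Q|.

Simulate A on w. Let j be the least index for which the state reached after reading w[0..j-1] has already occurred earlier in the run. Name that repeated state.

S3

State sequence: S0 -a-> S3 -b-> S1 -b-> S2 -b-> S3 -b-> S1 -b-> S2 -a-> S2
First repeat at step 4: S3 was already visited.

The earliest repeat is at step j = 4: A is in S3, which it already visited at step i = 1.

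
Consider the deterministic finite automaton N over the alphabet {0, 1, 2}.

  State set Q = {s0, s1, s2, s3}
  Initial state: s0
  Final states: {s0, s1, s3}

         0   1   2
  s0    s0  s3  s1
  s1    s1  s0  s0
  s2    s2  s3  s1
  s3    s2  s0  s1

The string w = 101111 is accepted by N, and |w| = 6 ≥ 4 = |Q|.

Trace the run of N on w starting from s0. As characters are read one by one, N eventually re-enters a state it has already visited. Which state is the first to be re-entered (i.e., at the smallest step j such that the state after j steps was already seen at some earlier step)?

State sequence: s0 -1-> s3 -0-> s2 -1-> s3 -1-> s0 -1-> s3 -1-> s0
First repeat at step 3: s3 was already visited.

The earliest repeat is at step j = 3: N is in s3, which it already visited at step i = 1.
Pumping length from the standard proof: p = 4 (the number of states). The repeated state found above gives |xy| = j ≤ 4 and |y| = j − i ≥ 1.

s3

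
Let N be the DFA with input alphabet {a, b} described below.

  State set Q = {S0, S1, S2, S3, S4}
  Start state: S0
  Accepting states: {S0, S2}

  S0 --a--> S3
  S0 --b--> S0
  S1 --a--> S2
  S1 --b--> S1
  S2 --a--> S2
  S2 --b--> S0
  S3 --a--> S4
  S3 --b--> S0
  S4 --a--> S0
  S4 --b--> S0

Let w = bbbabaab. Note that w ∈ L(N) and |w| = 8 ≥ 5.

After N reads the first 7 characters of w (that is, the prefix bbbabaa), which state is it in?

State sequence: S0 -b-> S0 -b-> S0 -b-> S0 -a-> S3 -b-> S0 -a-> S3 -a-> S4

After reading 7 characters, N is in state S4.
(This kind of state-tracing is the core of the pumping-lemma construction: with 5 states, pigeonhole forces a repeat within the first 5 steps.)

S4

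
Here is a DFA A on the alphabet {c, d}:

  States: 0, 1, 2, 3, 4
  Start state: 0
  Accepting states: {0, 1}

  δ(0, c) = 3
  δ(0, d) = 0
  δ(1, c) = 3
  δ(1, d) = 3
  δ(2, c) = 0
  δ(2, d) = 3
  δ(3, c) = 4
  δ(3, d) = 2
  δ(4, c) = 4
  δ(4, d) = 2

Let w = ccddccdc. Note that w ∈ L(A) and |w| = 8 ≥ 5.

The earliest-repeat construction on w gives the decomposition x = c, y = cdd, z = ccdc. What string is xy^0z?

cccdc

xy⁰z = xz = c·ccdc = cccdc.
Reading y = cdd takes A from 3 back to 3, so after x the machine is still in 3, and z then leads to the accepting state 0. Hence cccdc ∈ L(A).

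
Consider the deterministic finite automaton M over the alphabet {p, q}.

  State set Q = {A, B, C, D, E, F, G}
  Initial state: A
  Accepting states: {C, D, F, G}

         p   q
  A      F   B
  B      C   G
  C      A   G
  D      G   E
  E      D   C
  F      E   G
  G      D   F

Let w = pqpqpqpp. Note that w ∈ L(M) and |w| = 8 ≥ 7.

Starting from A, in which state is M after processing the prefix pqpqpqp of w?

D

State sequence: A -p-> F -q-> G -p-> D -q-> E -p-> D -q-> E -p-> D

After reading 7 characters, M is in state D.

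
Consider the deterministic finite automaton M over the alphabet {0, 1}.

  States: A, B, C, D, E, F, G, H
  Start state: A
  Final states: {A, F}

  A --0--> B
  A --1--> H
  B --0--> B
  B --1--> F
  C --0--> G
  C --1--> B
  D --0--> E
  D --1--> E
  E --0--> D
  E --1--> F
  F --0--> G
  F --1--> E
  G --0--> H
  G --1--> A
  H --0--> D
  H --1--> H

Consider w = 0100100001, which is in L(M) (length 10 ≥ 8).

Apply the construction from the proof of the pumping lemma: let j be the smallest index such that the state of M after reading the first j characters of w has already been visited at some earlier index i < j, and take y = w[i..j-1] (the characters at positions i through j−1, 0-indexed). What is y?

Run of M on w = 0 1 0 0 1 0 0 0 0 1:
  step 0: A  (start)
  step 1: B  (read 0: A→B)
  step 2: F  (read 1: B→F)
  step 3: G  (read 0: F→G)
  step 4: H  (read 0: G→H)
  step 5: H  (read 1: H→H)   ← first repeat (H seen earlier)
  step 6: D  (read 0: H→D)
  step 7: E  (read 0: D→E)
  step 8: D  (read 0: E→D)
  step 9: E  (read 0: D→E)
  step 10: F  (read 1: E→F)

So i = 4, j = 5, giving x = w[0:4] = 0100, y = w[4:5] = 1, z = w[5:10] = 00001.
Check: |xy| = 5 ≤ 8 and |y| = 1 ≥ 1. Reading y takes M from H back to H, so every xyⁱz is accepted.

1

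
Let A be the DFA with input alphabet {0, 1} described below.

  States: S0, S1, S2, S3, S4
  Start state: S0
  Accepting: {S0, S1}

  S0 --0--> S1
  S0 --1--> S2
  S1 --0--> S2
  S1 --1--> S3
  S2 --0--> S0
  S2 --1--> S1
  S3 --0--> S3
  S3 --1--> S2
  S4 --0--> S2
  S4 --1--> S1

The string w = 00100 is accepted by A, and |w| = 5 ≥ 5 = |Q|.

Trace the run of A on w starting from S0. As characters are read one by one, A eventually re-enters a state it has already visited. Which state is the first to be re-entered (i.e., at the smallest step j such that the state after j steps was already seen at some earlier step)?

Run of A on w = 0 0 1 0 0:
  step 0: S0  (start)
  step 1: S1  (read 0: S0→S1)
  step 2: S2  (read 0: S1→S2)
  step 3: S1  (read 1: S2→S1)   ← first repeat (S1 seen earlier)
  step 4: S2  (read 0: S1→S2)
  step 5: S0  (read 0: S2→S0)

The earliest repeat is at step j = 3: A is in S1, which it already visited at step i = 1.

S1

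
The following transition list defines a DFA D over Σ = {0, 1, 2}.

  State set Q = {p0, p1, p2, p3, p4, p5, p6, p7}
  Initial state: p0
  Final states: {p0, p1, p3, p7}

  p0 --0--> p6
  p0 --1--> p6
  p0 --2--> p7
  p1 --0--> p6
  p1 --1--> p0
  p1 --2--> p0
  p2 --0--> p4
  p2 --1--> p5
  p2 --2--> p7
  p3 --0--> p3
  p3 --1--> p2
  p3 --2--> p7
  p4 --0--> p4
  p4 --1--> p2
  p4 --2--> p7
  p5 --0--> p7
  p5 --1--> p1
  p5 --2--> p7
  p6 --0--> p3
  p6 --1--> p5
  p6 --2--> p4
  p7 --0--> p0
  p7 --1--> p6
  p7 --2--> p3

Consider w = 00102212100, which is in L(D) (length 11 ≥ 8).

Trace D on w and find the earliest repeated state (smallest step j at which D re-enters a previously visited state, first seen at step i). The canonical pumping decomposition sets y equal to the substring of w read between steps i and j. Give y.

1022

Run of D on w = 0 0 1 0 2 2 1 2 1 0 0:
  step 0: p0  (start)
  step 1: p6  (read 0: p0→p6)
  step 2: p3  (read 0: p6→p3)
  step 3: p2  (read 1: p3→p2)
  step 4: p4  (read 0: p2→p4)
  step 5: p7  (read 2: p4→p7)
  step 6: p3  (read 2: p7→p3)   ← first repeat (p3 seen earlier)
  step 7: p2  (read 1: p3→p2)
  step 8: p7  (read 2: p2→p7)
  step 9: p6  (read 1: p7→p6)
  step 10: p3  (read 0: p6→p3)
  step 11: p3  (read 0: p3→p3)

So i = 2, j = 6, giving x = w[0:2] = 00, y = w[2:6] = 1022, z = w[6:11] = 12100.
Check: |xy| = 6 ≤ 8 and |y| = 4 ≥ 1. Reading y takes D from p3 back to p3, so every xyⁱz is accepted.
The DFA has 8 states, so the proof of the pumping lemma guarantees a repeated state among the first 8+1 visited; the segment between the two visits is the pumpable y.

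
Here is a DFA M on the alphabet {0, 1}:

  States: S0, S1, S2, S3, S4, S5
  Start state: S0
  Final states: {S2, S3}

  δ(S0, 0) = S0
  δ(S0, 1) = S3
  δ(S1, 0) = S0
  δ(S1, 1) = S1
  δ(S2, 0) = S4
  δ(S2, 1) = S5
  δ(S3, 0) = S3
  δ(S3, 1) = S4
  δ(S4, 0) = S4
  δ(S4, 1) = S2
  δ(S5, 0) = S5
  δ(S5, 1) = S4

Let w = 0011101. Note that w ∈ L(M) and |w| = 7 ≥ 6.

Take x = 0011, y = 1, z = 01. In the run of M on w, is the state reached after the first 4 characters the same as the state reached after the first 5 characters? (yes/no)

no

State sequence: S0 -0-> S0 -0-> S0 -1-> S3 -1-> S4 -1-> S2

After x (step 4): S4. After xy (step 5): S2.
They differ (S4 ≠ S2), so y is not a cycle from the state after x; this split is not the one the pumping-lemma construction produces, and pumping y need not keep the string in L(M).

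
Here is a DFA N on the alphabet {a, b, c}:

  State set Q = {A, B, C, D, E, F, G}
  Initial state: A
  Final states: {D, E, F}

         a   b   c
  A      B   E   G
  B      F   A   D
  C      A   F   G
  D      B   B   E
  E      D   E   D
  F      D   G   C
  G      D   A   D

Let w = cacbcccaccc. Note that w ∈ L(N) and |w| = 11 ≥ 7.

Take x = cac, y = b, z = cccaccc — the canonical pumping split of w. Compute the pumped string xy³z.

xy^3z = cac·b·b·b·cccaccc = cacbbbcccaccc.
Reading y = b takes N from E back to E, so after x·y·y·y the machine is still in E, and z then leads to the accepting state D. Hence cacbbbcccaccc ∈ L(N).

cacbbbcccaccc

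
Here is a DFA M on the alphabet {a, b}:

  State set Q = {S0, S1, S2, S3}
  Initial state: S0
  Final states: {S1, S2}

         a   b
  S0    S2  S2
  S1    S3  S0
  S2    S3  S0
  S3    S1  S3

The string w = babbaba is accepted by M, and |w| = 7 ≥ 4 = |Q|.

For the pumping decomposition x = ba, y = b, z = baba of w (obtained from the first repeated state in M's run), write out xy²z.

xy^2z = ba·b·b·baba = babbbaba.
Reading y = b takes M from S3 back to S3, so after x·y·y the machine is still in S3, and z then leads to the accepting state S2. Hence babbbaba ∈ L(M).

babbbaba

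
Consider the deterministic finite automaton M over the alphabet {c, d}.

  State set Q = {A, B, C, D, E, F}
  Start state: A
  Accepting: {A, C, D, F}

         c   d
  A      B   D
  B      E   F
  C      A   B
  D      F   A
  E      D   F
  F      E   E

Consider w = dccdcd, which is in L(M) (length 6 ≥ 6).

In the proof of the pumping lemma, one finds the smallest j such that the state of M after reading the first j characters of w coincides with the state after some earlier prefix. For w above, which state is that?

State sequence: A -d-> D -c-> F -c-> E -d-> F -c-> E -d-> F
First repeat at step 4: F was already visited.

The earliest repeat is at step j = 4: M is in F, which it already visited at step i = 2.
The DFA has 6 states, so the proof of the pumping lemma guarantees a repeated state among the first 6+1 visited; the segment between the two visits is the pumpable y.

F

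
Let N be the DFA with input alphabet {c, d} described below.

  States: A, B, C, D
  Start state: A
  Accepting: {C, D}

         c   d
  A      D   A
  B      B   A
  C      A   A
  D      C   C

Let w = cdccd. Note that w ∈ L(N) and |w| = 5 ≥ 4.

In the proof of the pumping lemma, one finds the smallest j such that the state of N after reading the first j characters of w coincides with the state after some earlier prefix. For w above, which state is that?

Run of N on w = c d c c d:
  step 0: A  (start)
  step 1: D  (read c: A→D)
  step 2: C  (read d: D→C)
  step 3: A  (read c: C→A)   ← first repeat (A seen earlier)
  step 4: D  (read c: A→D)
  step 5: C  (read d: D→C)

The earliest repeat is at step j = 3: N is in A, which it already visited at step i = 0.
Pumping length from the standard proof: p = 4 (the number of states). The repeated state found above gives |xy| = j ≤ 4 and |y| = j − i ≥ 1.

A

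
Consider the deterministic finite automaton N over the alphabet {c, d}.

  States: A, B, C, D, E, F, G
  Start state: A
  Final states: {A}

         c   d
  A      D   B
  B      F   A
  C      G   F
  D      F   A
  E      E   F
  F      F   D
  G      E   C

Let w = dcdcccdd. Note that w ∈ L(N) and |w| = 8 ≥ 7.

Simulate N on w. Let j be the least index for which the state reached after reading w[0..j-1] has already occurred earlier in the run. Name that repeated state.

F

State sequence: A -d-> B -c-> F -d-> D -c-> F -c-> F -c-> F -d-> D -d-> A
First repeat at step 4: F was already visited.

The earliest repeat is at step j = 4: N is in F, which it already visited at step i = 2.
Since N has 7 states, any run of length ≥ 7 visits 7+1 states, so by pigeonhole some state repeats within the first 7 steps — that repeat gives the pumpable loop.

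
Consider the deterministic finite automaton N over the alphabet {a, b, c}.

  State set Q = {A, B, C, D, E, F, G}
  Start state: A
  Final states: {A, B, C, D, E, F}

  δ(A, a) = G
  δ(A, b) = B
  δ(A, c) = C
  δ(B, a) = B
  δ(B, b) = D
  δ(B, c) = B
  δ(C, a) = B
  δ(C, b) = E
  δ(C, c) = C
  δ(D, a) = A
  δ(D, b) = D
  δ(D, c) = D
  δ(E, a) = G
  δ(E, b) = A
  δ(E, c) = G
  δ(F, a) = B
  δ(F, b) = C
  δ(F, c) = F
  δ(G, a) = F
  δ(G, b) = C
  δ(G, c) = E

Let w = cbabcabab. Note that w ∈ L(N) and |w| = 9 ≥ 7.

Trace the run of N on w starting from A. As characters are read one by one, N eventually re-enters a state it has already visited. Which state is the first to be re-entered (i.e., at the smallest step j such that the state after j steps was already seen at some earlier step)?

Run of N on w = c b a b c a b a b:
  step 0: A  (start)
  step 1: C  (read c: A→C)
  step 2: E  (read b: C→E)
  step 3: G  (read a: E→G)
  step 4: C  (read b: G→C)   ← first repeat (C seen earlier)
  step 5: C  (read c: C→C)
  step 6: B  (read a: C→B)
  step 7: D  (read b: B→D)
  step 8: A  (read a: D→A)
  step 9: B  (read b: A→B)

The earliest repeat is at step j = 4: N is in C, which it already visited at step i = 1.
Since N has 7 states, any run of length ≥ 7 visits 7+1 states, so by pigeonhole some state repeats within the first 7 steps — that repeat gives the pumpable loop.

C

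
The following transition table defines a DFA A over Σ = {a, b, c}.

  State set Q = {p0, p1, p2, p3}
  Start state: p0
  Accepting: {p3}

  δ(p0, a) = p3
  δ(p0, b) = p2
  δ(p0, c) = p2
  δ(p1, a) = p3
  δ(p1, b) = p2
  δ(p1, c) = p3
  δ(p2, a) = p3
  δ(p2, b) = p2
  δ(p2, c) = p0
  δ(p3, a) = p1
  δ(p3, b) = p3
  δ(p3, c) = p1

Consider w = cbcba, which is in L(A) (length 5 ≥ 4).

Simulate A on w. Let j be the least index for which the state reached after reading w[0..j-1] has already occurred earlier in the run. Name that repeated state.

State sequence: p0 -c-> p2 -b-> p2 -c-> p0 -b-> p2 -a-> p3
First repeat at step 2: p2 was already visited.

The earliest repeat is at step j = 2: A is in p2, which it already visited at step i = 1.
Since A has 4 states, any run of length ≥ 4 visits 4+1 states, so by pigeonhole some state repeats within the first 4 steps — that repeat gives the pumpable loop.

p2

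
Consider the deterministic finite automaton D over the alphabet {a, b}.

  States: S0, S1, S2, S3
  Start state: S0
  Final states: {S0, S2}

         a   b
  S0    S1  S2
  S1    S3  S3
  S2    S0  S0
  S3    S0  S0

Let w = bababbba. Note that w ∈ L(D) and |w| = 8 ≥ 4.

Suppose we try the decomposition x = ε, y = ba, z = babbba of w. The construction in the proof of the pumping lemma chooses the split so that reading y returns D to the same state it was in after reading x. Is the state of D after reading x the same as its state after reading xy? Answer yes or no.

State sequence: S0 -b-> S2 -a-> S0

After x (step 0): S0. After xy (step 2): S0.
They match, so y = ba drives D around a cycle from S0 back to itself; pumping y any number of times keeps D in S0 before reading z, and xyⁱz ∈ L(D) for every i ≥ 0.

yes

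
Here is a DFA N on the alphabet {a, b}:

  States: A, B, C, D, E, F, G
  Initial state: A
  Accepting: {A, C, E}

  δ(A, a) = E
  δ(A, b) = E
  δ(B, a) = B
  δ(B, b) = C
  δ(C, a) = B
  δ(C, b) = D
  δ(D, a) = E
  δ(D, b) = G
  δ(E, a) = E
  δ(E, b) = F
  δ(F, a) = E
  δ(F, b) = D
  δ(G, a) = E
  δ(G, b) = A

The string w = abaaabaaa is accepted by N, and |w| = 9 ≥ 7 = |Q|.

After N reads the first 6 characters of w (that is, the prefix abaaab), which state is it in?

State sequence: A -a-> E -b-> F -a-> E -a-> E -a-> E -b-> F

After reading 6 characters, N is in state F.

F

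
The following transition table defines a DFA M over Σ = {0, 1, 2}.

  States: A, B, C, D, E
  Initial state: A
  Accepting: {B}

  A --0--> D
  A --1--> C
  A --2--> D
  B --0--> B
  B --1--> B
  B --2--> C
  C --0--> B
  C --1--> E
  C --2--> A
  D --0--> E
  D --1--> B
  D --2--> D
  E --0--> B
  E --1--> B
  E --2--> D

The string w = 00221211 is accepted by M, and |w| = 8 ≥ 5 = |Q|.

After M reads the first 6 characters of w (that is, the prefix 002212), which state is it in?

Run of M on the first 6 characters of w = 0 0 2 2 1 2:
  step 0: A  (start)
  step 1: D  (read 0: A→D)
  step 2: E  (read 0: D→E)
  step 3: D  (read 2: E→D)
  step 4: D  (read 2: D→D)
  step 5: B  (read 1: D→B)
  step 6: C  (read 2: B→C)

After reading 6 characters, M is in state C.
(This kind of state-tracing is the core of the pumping-lemma construction: with 5 states, pigeonhole forces a repeat within the first 5 steps.)

C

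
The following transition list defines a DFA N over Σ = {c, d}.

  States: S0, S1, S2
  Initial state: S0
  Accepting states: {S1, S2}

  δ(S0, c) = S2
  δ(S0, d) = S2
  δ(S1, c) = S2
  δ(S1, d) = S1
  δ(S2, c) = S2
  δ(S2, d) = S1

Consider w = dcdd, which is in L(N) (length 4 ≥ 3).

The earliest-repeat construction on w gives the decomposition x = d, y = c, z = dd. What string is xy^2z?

xy^2z = d·c·c·dd = dccdd.
Reading y = c takes N from S2 back to S2, so after x·y·y the machine is still in S2, and z then leads to the accepting state S1. Hence dccdd ∈ L(N).

dccdd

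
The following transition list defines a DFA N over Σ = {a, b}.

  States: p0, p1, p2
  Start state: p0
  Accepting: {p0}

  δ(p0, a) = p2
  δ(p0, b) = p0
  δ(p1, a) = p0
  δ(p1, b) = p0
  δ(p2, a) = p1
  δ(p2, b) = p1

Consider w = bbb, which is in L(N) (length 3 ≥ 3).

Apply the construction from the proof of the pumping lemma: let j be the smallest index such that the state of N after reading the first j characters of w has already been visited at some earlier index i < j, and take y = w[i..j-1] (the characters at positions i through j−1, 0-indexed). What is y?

b

State sequence: p0 -b-> p0 -b-> p0 -b-> p0
First repeat at step 1: p0 was already visited.

So i = 0, j = 1, giving x = w[0:0] = ε, y = w[0:1] = b, z = w[1:3] = bb.
Check: |xy| = 1 ≤ 3 and |y| = 1 ≥ 1. Reading y takes N from p0 back to p0, so every xyⁱz is accepted.
The DFA has 3 states, so the proof of the pumping lemma guarantees a repeated state among the first 3+1 visited; the segment between the two visits is the pumpable y.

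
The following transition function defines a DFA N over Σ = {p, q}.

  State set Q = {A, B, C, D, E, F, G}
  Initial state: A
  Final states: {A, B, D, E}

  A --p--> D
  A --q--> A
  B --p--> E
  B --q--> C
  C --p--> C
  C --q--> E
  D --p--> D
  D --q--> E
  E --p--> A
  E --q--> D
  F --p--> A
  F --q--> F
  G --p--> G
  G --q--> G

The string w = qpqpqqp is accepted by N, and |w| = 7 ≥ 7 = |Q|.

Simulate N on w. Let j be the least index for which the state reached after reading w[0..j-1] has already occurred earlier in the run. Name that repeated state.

Run of N on w = q p q p q q p:
  step 0: A  (start)
  step 1: A  (read q: A→A)   ← first repeat (A seen earlier)
  step 2: D  (read p: A→D)
  step 3: E  (read q: D→E)
  step 4: A  (read p: E→A)
  step 5: A  (read q: A→A)
  step 6: A  (read q: A→A)
  step 7: D  (read p: A→D)

The earliest repeat is at step j = 1: N is in A, which it already visited at step i = 0.
The DFA has 7 states, so the proof of the pumping lemma guarantees a repeated state among the first 7+1 visited; the segment between the two visits is the pumpable y.

A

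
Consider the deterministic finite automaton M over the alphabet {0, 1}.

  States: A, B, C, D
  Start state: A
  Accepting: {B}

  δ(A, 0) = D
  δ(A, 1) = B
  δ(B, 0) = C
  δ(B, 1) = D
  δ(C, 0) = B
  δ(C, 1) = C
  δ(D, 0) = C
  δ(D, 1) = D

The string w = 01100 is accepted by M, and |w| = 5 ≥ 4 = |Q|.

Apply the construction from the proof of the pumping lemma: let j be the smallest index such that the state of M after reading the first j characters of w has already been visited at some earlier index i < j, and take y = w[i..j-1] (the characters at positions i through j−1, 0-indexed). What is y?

1

State sequence: A -0-> D -1-> D -1-> D -0-> C -0-> B
First repeat at step 2: D was already visited.

So i = 1, j = 2, giving x = w[0:1] = 0, y = w[1:2] = 1, z = w[2:5] = 100.
Check: |xy| = 2 ≤ 4 and |y| = 1 ≥ 1. Reading y takes M from D back to D, so every xyⁱz is accepted.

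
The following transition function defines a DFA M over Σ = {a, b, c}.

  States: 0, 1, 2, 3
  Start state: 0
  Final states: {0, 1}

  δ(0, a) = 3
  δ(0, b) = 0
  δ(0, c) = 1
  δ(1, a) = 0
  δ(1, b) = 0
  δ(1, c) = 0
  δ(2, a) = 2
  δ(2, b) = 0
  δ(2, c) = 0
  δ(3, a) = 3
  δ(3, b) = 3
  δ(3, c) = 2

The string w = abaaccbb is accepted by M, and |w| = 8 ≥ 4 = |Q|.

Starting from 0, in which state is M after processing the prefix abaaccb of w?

State sequence: 0 -a-> 3 -b-> 3 -a-> 3 -a-> 3 -c-> 2 -c-> 0 -b-> 0

After reading 7 characters, M is in state 0.

0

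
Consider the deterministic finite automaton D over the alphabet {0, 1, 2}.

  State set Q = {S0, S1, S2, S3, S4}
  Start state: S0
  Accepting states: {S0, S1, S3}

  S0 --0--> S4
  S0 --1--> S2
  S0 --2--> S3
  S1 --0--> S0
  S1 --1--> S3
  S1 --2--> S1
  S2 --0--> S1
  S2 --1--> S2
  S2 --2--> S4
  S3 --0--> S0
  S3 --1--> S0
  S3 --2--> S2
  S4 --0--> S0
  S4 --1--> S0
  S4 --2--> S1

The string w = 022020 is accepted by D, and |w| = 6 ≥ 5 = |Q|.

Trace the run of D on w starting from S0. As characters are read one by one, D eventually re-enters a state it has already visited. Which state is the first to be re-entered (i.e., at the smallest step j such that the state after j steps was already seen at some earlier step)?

S1

State sequence: S0 -0-> S4 -2-> S1 -2-> S1 -0-> S0 -2-> S3 -0-> S0
First repeat at step 3: S1 was already visited.

The earliest repeat is at step j = 3: D is in S1, which it already visited at step i = 2.
With |Q| = 5, pigeonhole forces a state repeat no later than step 5; the substring read between the first and second visits to that state can be pumped.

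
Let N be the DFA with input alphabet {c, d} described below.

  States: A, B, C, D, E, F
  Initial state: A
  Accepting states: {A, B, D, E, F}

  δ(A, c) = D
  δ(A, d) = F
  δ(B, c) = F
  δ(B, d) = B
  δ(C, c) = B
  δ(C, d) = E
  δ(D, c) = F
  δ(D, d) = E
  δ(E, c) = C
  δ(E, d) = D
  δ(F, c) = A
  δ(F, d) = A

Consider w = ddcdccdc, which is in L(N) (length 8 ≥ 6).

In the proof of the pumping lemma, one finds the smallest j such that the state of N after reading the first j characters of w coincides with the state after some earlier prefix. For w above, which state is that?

A

State sequence: A -d-> F -d-> A -c-> D -d-> E -c-> C -c-> B -d-> B -c-> F
First repeat at step 2: A was already visited.

The earliest repeat is at step j = 2: N is in A, which it already visited at step i = 0.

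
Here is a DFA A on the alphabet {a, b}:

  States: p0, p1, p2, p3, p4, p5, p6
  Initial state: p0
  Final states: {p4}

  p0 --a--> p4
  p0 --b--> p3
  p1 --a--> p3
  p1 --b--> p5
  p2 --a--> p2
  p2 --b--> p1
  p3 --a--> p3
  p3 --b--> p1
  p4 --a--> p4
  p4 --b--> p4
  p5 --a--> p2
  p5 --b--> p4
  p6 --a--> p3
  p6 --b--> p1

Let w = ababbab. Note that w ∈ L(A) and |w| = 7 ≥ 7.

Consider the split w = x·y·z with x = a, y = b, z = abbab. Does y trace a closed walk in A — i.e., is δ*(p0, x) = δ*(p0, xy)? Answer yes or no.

State sequence: p0 -a-> p4 -b-> p4

After x (step 1): p4. After xy (step 2): p4.
They match, so y = b drives A around a cycle from p4 back to itself; pumping y any number of times keeps A in p4 before reading z, and xyⁱz ∈ L(A) for every i ≥ 0.

yes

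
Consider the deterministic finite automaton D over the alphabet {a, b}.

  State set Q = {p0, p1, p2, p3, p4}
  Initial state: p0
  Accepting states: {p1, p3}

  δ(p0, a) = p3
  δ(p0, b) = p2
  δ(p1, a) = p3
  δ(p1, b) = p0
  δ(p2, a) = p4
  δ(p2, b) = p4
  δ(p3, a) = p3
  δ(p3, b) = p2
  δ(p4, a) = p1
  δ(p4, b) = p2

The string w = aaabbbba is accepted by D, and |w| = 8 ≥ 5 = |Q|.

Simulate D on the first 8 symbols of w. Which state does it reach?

State sequence: p0 -a-> p3 -a-> p3 -a-> p3 -b-> p2 -b-> p4 -b-> p2 -b-> p4 -a-> p1

After reading 8 characters, D is in state p1.

p1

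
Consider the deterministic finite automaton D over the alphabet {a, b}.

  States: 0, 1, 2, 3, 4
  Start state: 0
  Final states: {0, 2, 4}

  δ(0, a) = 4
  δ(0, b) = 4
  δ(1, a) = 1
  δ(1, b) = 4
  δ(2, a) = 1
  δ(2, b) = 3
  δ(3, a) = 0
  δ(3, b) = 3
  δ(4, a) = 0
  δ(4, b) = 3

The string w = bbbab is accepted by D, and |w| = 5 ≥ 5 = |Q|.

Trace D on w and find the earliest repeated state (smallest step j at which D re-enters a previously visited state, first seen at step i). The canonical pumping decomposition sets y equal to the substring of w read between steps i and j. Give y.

Run of D on w = b b b a b:
  step 0: 0  (start)
  step 1: 4  (read b: 0→4)
  step 2: 3  (read b: 4→3)
  step 3: 3  (read b: 3→3)   ← first repeat (3 seen earlier)
  step 4: 0  (read a: 3→0)
  step 5: 4  (read b: 0→4)

So i = 2, j = 3, giving x = w[0:2] = bb, y = w[2:3] = b, z = w[3:5] = ab.
Check: |xy| = 3 ≤ 5 and |y| = 1 ≥ 1. Reading y takes D from 3 back to 3, so every xyⁱz is accepted.
With |Q| = 5, pigeonhole forces a state repeat no later than step 5; the substring read between the first and second visits to that state can be pumped.

b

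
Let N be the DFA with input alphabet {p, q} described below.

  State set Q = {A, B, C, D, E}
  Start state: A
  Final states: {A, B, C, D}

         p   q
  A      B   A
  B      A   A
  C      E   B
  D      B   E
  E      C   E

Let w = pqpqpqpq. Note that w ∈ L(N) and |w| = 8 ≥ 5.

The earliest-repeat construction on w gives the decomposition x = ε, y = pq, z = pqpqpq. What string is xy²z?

xy^2z = ε·pq·pq·pqpqpq = pqpqpqpqpq.
Reading y = pq takes N from A back to A, so after x·y·y the machine is still in A, and z then leads to the accepting state A. Hence pqpqpqpqpq ∈ L(N).

pqpqpqpqpq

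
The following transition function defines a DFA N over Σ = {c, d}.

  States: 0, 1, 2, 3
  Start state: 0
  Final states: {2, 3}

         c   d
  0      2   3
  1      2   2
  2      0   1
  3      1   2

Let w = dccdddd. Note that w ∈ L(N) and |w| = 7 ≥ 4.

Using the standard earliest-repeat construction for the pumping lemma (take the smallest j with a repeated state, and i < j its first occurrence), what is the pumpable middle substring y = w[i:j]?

cd

State sequence: 0 -d-> 3 -c-> 1 -c-> 2 -d-> 1 -d-> 2 -d-> 1 -d-> 2
First repeat at step 4: 1 was already visited.

So i = 2, j = 4, giving x = w[0:2] = dc, y = w[2:4] = cd, z = w[4:7] = ddd.
Check: |xy| = 4 ≤ 4 and |y| = 2 ≥ 1. Reading y takes N from 1 back to 1, so every xyⁱz is accepted.
The DFA has 4 states, so the proof of the pumping lemma guarantees a repeated state among the first 4+1 visited; the segment between the two visits is the pumpable y.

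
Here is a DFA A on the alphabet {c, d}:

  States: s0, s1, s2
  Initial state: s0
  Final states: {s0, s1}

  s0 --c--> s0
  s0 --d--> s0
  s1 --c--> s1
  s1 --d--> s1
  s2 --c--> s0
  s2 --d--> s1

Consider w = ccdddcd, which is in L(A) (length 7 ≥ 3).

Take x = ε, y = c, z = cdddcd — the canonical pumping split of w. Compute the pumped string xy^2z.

xy^2z = ε·c·c·cdddcd = cccdddcd.
Reading y = c takes A from s0 back to s0, so after x·y·y the machine is still in s0, and z then leads to the accepting state s0. Hence cccdddcd ∈ L(A).

cccdddcd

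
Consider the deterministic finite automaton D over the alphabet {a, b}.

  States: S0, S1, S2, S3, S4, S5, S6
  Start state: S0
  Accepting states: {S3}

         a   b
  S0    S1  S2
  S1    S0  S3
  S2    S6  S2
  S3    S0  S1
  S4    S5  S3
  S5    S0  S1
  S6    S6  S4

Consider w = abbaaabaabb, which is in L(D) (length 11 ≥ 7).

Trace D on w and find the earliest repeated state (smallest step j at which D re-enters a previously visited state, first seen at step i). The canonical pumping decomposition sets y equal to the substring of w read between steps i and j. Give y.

Run of D on w = a b b a a a b a a b b:
  step 0: S0  (start)
  step 1: S1  (read a: S0→S1)
  step 2: S3  (read b: S1→S3)
  step 3: S1  (read b: S3→S1)   ← first repeat (S1 seen earlier)
  step 4: S0  (read a: S1→S0)
  step 5: S1  (read a: S0→S1)
  step 6: S0  (read a: S1→S0)
  step 7: S2  (read b: S0→S2)
  step 8: S6  (read a: S2→S6)
  step 9: S6  (read a: S6→S6)
  step 10: S4  (read b: S6→S4)
  step 11: S3  (read b: S4→S3)

So i = 1, j = 3, giving x = w[0:1] = a, y = w[1:3] = bb, z = w[3:11] = aaabaabb.
Check: |xy| = 3 ≤ 7 and |y| = 2 ≥ 1. Reading y takes D from S1 back to S1, so every xyⁱz is accepted.

bb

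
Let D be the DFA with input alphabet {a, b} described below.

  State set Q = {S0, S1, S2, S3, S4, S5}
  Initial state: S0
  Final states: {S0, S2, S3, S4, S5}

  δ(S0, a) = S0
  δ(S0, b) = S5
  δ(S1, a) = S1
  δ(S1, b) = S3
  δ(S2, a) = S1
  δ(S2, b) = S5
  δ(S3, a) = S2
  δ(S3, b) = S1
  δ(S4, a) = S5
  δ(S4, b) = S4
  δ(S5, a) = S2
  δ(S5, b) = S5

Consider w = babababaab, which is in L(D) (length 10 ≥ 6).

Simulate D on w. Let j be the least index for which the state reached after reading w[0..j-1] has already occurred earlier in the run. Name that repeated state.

S5

Run of D on w = b a b a b a b a a b:
  step 0: S0  (start)
  step 1: S5  (read b: S0→S5)
  step 2: S2  (read a: S5→S2)
  step 3: S5  (read b: S2→S5)   ← first repeat (S5 seen earlier)
  step 4: S2  (read a: S5→S2)
  step 5: S5  (read b: S2→S5)
  step 6: S2  (read a: S5→S2)
  step 7: S5  (read b: S2→S5)
  step 8: S2  (read a: S5→S2)
  step 9: S1  (read a: S2→S1)
  step 10: S3  (read b: S1→S3)

The earliest repeat is at step j = 3: D is in S5, which it already visited at step i = 1.
Pumping length from the standard proof: p = 6 (the number of states). The repeated state found above gives |xy| = j ≤ 6 and |y| = j − i ≥ 1.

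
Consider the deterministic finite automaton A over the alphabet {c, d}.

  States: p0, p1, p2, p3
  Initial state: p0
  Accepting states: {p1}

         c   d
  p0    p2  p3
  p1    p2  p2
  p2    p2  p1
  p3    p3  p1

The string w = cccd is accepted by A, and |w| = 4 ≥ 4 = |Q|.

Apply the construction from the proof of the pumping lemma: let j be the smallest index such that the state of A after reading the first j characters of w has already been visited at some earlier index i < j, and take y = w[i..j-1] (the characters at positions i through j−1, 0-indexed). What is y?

Run of A on w = c c c d:
  step 0: p0  (start)
  step 1: p2  (read c: p0→p2)
  step 2: p2  (read c: p2→p2)   ← first repeat (p2 seen earlier)
  step 3: p2  (read c: p2→p2)
  step 4: p1  (read d: p2→p1)

So i = 1, j = 2, giving x = w[0:1] = c, y = w[1:2] = c, z = w[2:4] = cd.
Check: |xy| = 2 ≤ 4 and |y| = 1 ≥ 1. Reading y takes A from p2 back to p2, so every xyⁱz is accepted.
Pumping length from the standard proof: p = 4 (the number of states). The repeated state found above gives |xy| = j ≤ 4 and |y| = j − i ≥ 1.

c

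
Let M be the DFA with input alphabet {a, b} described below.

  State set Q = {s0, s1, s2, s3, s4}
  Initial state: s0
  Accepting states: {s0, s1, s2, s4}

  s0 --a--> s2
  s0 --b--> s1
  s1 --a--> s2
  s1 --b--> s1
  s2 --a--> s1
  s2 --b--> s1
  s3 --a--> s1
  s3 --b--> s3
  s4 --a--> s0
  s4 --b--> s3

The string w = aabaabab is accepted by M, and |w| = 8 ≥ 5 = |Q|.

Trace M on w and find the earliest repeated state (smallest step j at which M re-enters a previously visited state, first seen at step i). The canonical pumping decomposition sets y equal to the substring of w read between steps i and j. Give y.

State sequence: s0 -a-> s2 -a-> s1 -b-> s1 -a-> s2 -a-> s1 -b-> s1 -a-> s2 -b-> s1
First repeat at step 3: s1 was already visited.

So i = 2, j = 3, giving x = w[0:2] = aa, y = w[2:3] = b, z = w[3:8] = aabab.
Check: |xy| = 3 ≤ 5 and |y| = 1 ≥ 1. Reading y takes M from s1 back to s1, so every xyⁱz is accepted.

b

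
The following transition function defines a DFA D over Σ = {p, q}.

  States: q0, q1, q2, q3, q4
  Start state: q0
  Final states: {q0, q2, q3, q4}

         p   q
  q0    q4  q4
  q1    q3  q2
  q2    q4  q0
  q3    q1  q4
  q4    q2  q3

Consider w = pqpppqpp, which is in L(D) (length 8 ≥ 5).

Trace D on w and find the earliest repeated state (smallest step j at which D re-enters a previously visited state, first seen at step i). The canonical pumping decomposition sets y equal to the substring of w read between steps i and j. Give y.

pp

Run of D on w = p q p p p q p p:
  step 0: q0  (start)
  step 1: q4  (read p: q0→q4)
  step 2: q3  (read q: q4→q3)
  step 3: q1  (read p: q3→q1)
  step 4: q3  (read p: q1→q3)   ← first repeat (q3 seen earlier)
  step 5: q1  (read p: q3→q1)
  step 6: q2  (read q: q1→q2)
  step 7: q4  (read p: q2→q4)
  step 8: q2  (read p: q4→q2)

So i = 2, j = 4, giving x = w[0:2] = pq, y = w[2:4] = pp, z = w[4:8] = pqpp.
Check: |xy| = 4 ≤ 5 and |y| = 2 ≥ 1. Reading y takes D from q3 back to q3, so every xyⁱz is accepted.
Since D has 5 states, any run of length ≥ 5 visits 5+1 states, so by pigeonhole some state repeats within the first 5 steps — that repeat gives the pumpable loop.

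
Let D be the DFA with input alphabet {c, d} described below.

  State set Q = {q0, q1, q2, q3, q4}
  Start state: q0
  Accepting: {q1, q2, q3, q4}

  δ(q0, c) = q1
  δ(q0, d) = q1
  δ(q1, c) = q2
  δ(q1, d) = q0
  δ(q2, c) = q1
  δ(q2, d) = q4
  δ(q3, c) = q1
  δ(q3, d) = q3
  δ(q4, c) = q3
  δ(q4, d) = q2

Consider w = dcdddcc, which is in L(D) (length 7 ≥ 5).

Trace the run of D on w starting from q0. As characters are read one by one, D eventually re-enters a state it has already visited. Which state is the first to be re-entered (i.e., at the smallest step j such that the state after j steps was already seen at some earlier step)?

Run of D on w = d c d d d c c:
  step 0: q0  (start)
  step 1: q1  (read d: q0→q1)
  step 2: q2  (read c: q1→q2)
  step 3: q4  (read d: q2→q4)
  step 4: q2  (read d: q4→q2)   ← first repeat (q2 seen earlier)
  step 5: q4  (read d: q2→q4)
  step 6: q3  (read c: q4→q3)
  step 7: q1  (read c: q3→q1)

The earliest repeat is at step j = 4: D is in q2, which it already visited at step i = 2.
Pumping length from the standard proof: p = 5 (the number of states). The repeated state found above gives |xy| = j ≤ 5 and |y| = j − i ≥ 1.

q2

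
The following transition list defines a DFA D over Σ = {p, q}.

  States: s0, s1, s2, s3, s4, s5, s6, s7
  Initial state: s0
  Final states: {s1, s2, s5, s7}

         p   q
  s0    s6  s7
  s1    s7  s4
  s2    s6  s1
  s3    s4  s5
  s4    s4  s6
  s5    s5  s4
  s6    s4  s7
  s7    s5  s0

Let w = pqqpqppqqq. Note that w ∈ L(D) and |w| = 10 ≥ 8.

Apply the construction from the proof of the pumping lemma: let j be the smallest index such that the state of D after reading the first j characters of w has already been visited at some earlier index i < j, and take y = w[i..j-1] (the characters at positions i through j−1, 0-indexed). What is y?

pqq

State sequence: s0 -p-> s6 -q-> s7 -q-> s0 -p-> s6 -q-> s7 -p-> s5 -p-> s5 -q-> s4 -q-> s6 -q-> s7
First repeat at step 3: s0 was already visited.

So i = 0, j = 3, giving x = w[0:0] = ε, y = w[0:3] = pqq, z = w[3:10] = pqppqqq.
Check: |xy| = 3 ≤ 8 and |y| = 3 ≥ 1. Reading y takes D from s0 back to s0, so every xyⁱz is accepted.
The DFA has 8 states, so the proof of the pumping lemma guarantees a repeated state among the first 8+1 visited; the segment between the two visits is the pumpable y.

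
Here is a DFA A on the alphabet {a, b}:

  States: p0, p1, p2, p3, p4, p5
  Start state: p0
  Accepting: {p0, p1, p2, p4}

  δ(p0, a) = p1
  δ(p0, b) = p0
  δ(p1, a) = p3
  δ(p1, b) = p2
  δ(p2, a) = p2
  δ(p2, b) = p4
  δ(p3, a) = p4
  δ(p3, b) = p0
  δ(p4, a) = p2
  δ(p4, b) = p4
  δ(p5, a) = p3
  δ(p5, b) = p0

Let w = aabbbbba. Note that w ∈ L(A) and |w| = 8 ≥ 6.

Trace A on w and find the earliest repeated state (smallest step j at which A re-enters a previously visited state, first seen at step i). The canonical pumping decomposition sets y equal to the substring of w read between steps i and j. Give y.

Run of A on w = a a b b b b b a:
  step 0: p0  (start)
  step 1: p1  (read a: p0→p1)
  step 2: p3  (read a: p1→p3)
  step 3: p0  (read b: p3→p0)   ← first repeat (p0 seen earlier)
  step 4: p0  (read b: p0→p0)
  step 5: p0  (read b: p0→p0)
  step 6: p0  (read b: p0→p0)
  step 7: p0  (read b: p0→p0)
  step 8: p1  (read a: p0→p1)

So i = 0, j = 3, giving x = w[0:0] = ε, y = w[0:3] = aab, z = w[3:8] = bbbba.
Check: |xy| = 3 ≤ 6 and |y| = 3 ≥ 1. Reading y takes A from p0 back to p0, so every xyⁱz is accepted.
Since A has 6 states, any run of length ≥ 6 visits 6+1 states, so by pigeonhole some state repeats within the first 6 steps — that repeat gives the pumpable loop.

aab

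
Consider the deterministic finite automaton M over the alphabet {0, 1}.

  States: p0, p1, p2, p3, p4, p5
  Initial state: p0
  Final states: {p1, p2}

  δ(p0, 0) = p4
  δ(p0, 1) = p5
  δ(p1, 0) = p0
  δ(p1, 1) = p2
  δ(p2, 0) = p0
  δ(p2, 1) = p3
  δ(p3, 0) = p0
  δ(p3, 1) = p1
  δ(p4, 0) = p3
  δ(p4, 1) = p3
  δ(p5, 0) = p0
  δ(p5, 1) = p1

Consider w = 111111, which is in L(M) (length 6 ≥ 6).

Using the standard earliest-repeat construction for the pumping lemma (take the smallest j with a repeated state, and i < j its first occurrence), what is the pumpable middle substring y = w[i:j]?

State sequence: p0 -1-> p5 -1-> p1 -1-> p2 -1-> p3 -1-> p1 -1-> p2
First repeat at step 5: p1 was already visited.

So i = 2, j = 5, giving x = w[0:2] = 11, y = w[2:5] = 111, z = w[5:6] = 1.
Check: |xy| = 5 ≤ 6 and |y| = 3 ≥ 1. Reading y takes M from p1 back to p1, so every xyⁱz is accepted.

111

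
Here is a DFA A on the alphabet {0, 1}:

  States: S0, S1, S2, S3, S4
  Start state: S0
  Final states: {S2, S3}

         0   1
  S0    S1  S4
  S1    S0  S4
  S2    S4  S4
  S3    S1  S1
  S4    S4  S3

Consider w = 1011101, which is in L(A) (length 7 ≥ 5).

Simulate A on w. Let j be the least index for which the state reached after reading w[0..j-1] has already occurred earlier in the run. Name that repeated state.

S4

Run of A on w = 1 0 1 1 1 0 1:
  step 0: S0  (start)
  step 1: S4  (read 1: S0→S4)
  step 2: S4  (read 0: S4→S4)   ← first repeat (S4 seen earlier)
  step 3: S3  (read 1: S4→S3)
  step 4: S1  (read 1: S3→S1)
  step 5: S4  (read 1: S1→S4)
  step 6: S4  (read 0: S4→S4)
  step 7: S3  (read 1: S4→S3)

The earliest repeat is at step j = 2: A is in S4, which it already visited at step i = 1.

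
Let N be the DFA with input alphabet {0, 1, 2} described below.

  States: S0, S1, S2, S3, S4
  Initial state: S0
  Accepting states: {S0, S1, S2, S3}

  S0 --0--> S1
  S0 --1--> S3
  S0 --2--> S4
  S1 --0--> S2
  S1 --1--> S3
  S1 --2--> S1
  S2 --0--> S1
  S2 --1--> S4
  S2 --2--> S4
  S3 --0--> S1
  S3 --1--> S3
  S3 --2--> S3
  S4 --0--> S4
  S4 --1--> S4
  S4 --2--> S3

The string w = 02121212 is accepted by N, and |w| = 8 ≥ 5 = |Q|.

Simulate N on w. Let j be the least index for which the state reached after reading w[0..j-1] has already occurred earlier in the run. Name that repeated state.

State sequence: S0 -0-> S1 -2-> S1 -1-> S3 -2-> S3 -1-> S3 -2-> S3 -1-> S3 -2-> S3
First repeat at step 2: S1 was already visited.

The earliest repeat is at step j = 2: N is in S1, which it already visited at step i = 1.

S1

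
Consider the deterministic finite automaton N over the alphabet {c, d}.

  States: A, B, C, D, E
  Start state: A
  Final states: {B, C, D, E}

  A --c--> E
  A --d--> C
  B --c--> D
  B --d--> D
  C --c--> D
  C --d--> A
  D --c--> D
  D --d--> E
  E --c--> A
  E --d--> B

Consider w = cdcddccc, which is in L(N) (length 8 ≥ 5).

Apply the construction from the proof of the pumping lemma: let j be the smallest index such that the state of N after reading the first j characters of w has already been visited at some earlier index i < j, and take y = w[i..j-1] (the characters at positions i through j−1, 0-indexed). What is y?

dcd

Run of N on w = c d c d d c c c:
  step 0: A  (start)
  step 1: E  (read c: A→E)
  step 2: B  (read d: E→B)
  step 3: D  (read c: B→D)
  step 4: E  (read d: D→E)   ← first repeat (E seen earlier)
  step 5: B  (read d: E→B)
  step 6: D  (read c: B→D)
  step 7: D  (read c: D→D)
  step 8: D  (read c: D→D)

So i = 1, j = 4, giving x = w[0:1] = c, y = w[1:4] = dcd, z = w[4:8] = dccc.
Check: |xy| = 4 ≤ 5 and |y| = 3 ≥ 1. Reading y takes N from E back to E, so every xyⁱz is accepted.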